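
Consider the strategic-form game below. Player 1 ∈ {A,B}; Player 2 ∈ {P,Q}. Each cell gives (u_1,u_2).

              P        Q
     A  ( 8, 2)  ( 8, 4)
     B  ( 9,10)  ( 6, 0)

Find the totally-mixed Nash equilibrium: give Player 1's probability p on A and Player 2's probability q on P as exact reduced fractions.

P1 mixes 5/6 on A; P2 mixes 2/3 on P

P1 indiff ⇒ q·8+(1-q)·8 = q·9+(1-q)·6 ⇒ q(-1) = (1-q)(-2) ⇒ q = 2/3
P2 indiff ⇒ p·2+(1-p)·10 = p·4+(1-p)·0 ⇒ p(-2) = (1-p)(-10) ⇒ p = 5/6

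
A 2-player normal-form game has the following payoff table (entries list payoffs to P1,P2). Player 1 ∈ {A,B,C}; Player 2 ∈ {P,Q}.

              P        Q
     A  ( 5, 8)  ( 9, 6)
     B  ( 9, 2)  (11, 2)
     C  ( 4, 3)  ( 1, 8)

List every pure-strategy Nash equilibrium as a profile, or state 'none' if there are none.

(A,P): not NE [P1→B gives 9>5]
(A,Q): not NE [P1→B gives 11>9; P2→P gives 8>6]
(B,P): NE
(B,Q): NE
(C,P): not NE [P1→B gives 9>4; P2→Q gives 8>3]
(C,Q): not NE [P1→B gives 11>1]

NE set: (B,P), (B,Q)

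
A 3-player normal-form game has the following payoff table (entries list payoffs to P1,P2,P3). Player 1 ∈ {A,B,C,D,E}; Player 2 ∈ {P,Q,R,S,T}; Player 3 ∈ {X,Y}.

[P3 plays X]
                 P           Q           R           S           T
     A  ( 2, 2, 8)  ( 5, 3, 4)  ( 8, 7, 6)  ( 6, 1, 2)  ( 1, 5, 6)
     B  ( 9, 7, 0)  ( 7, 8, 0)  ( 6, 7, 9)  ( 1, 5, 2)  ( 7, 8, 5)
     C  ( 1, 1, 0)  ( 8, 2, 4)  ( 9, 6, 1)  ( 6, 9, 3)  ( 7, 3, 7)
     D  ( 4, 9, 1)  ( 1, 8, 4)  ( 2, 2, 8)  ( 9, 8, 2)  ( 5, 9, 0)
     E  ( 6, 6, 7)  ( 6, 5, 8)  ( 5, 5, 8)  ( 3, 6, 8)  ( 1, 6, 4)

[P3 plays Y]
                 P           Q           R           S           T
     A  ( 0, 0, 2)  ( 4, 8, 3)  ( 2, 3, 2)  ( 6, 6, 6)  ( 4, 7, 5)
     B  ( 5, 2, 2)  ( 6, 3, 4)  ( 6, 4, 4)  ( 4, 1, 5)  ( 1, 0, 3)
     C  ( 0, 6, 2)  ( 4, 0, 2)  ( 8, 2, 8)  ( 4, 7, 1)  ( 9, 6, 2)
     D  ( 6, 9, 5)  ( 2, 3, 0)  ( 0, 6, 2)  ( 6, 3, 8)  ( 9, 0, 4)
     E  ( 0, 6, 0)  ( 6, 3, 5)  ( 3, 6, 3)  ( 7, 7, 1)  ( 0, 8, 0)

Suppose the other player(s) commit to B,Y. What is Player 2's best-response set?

u_2(P vs B,Y) = 2
u_2(Q vs B,Y) = 3
u_2(R vs B,Y) = 4
u_2(S vs B,Y) = 1
u_2(T vs B,Y) = 0
max payoff 4 at {R}

P2 best: {R}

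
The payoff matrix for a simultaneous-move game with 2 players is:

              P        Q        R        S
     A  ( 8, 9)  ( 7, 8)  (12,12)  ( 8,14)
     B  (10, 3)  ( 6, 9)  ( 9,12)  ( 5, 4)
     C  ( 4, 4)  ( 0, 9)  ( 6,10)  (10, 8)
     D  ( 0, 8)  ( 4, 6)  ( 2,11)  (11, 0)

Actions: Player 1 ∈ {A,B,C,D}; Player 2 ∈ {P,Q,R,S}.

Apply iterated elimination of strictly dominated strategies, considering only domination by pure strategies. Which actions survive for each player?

Survivors P1:{A,C,D} P2:{R,S}

P2 drop P (R beats it: A:12>9 B:12>3 C:10>4 D:11>8)
P1 drop B (A beats it: Q:7>6 R:12>9 S:8>5)
P2 drop Q (R beats it: A:12>8 C:10>9 D:11>6)
P1→{A,C,D} P2→{R,S}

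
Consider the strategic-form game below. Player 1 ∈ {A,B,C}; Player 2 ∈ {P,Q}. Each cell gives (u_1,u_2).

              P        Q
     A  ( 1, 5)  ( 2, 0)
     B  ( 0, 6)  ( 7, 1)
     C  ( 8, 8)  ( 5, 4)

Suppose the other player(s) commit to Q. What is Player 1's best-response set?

BR_1 = {B}

u_1(A vs Q) = 2
u_1(B vs Q) = 7
u_1(C vs Q) = 5
max payoff 7 at {B}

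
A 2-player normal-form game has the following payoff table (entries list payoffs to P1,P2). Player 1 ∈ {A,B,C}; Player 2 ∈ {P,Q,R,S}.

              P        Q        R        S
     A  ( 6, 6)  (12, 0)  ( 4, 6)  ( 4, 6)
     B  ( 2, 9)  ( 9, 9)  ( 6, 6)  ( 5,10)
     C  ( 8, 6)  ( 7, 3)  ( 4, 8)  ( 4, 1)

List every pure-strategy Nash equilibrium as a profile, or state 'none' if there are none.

Nash profiles: (B,S)

(A,P): not NE [P1→C gives 8>6]
(A,Q): not NE [P2→S gives 6>0]
(A,R): not NE [P1→B gives 6>4]
(A,S): not NE [P1→B gives 5>4]
(B,P): not NE [P1→C gives 8>2; P2→S gives 10>9]
(B,Q): not NE [P1→A gives 12>9; P2→S gives 10>9]
(B,R): not NE [P2→S gives 10>6]
(B,S): NE
(C,P): not NE [P2→R gives 8>6]
(C,Q): not NE [P1→A gives 12>7; P2→R gives 8>3]
(C,R): not NE [P1→B gives 6>4]
(C,S): not NE [P1→B gives 5>4; P2→R gives 8>1]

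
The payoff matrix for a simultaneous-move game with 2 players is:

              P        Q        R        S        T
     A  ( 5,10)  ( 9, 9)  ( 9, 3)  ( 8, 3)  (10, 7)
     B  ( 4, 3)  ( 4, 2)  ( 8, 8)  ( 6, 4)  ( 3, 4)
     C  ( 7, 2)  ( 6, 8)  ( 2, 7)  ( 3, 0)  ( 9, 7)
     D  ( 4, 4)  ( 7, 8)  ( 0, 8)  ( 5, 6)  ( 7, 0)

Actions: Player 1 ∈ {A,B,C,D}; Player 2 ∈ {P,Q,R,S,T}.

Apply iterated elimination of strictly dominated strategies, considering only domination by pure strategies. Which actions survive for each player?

IESDS → P1:{A,C} P2:{P,Q}

P1 drop B (A beats it: P:5>4 Q:9>4 R:9>8 S:8>6 T:10>3)
P1 drop D (A beats it: P:5>4 Q:9>7 R:9>0 S:8>5 T:10>7)
P2 drop R (Q beats it: A:9>3 C:8>7)
P2 drop S (P beats it: A:10>3 C:2>0)
P2 drop T (Q beats it: A:9>7 C:8>7)
P1→{A,C} P2→{P,Q}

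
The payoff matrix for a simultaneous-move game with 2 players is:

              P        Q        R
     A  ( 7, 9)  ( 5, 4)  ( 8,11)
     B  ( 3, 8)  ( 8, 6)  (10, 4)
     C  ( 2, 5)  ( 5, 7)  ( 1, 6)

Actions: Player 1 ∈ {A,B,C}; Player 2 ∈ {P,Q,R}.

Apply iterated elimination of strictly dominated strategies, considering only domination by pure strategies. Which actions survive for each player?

IESDS → P1:{A,B} P2:{P,R}

P1 drop C (B beats it: P:3>2 Q:8>5 R:10>1)
P2 drop Q (P beats it: A:9>4 B:8>6)
P1→{A,B} P2→{P,R}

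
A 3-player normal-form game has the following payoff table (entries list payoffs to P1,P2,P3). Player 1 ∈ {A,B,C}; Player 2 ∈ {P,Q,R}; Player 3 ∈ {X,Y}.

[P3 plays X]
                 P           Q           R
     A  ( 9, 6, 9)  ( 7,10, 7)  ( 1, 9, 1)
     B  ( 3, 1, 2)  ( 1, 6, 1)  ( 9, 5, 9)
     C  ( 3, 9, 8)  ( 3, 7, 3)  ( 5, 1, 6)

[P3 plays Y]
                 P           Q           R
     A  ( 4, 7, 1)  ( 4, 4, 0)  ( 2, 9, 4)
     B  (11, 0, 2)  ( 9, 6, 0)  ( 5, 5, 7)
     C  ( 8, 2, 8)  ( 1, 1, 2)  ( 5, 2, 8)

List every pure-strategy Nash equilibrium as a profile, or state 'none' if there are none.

(A,P,X): not NE [P2→Q gives 10>6]
(A,P,Y): not NE [P1→B gives 11>4; P2→R gives 9>7; P3→X gives 9>1]
(A,Q,X): NE
(A,Q,Y): not NE [P1→B gives 9>4; P2→R gives 9>4; P3→X gives 7>0]
(A,R,X): not NE [P1→B gives 9>1; P2→Q gives 10>9; P3→Y gives 4>1]
(A,R,Y): not NE [P1→C gives 5>2]
(B,P,X): not NE [P1→A gives 9>3; P2→Q gives 6>1]
(B,P,Y): not NE [P2→Q gives 6>0]
(B,Q,X): not NE [P1→A gives 7>1]
(B,Q,Y): not NE [P3→X gives 1>0]
(B,R,X): not NE [P2→Q gives 6>5]
(B,R,Y): not NE [P2→Q gives 6>5; P3→X gives 9>7]
(C,P,X): not NE [P1→A gives 9>3]
(C,P,Y): not NE [P1→B gives 11>8]
(C,Q,X): not NE [P1→A gives 7>3; P2→P gives 9>7]
(C,Q,Y): not NE [P1→B gives 9>1; P2→R gives 2>1; P3→X gives 3>2]
(C,R,X): not NE [P1→B gives 9>5; P2→P gives 9>1; P3→Y gives 8>6]
(C,R,Y): NE

NE set: (A,Q,X), (C,R,Y)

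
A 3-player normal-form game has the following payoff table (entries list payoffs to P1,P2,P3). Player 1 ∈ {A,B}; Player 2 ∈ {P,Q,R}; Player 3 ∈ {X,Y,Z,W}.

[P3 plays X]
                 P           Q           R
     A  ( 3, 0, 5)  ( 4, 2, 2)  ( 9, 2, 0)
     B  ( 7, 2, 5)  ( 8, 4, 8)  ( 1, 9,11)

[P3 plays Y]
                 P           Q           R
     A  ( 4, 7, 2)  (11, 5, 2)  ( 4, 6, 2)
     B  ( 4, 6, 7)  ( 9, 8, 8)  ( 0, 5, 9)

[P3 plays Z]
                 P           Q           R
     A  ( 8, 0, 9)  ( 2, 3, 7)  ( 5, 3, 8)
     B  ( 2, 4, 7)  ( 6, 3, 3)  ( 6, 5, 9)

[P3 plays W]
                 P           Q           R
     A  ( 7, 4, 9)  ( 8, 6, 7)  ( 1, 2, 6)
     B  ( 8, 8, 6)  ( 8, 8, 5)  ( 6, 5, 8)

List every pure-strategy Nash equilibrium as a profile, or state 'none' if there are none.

(A,P,X): not NE [P1→B gives 7>3; P2→R gives 2>0; P3→W gives 9>5]
(A,P,Y): not NE [P3→W gives 9>2]
(A,P,Z): not NE [P2→R gives 3>0]
(A,P,W): not NE [P1→B gives 8>7; P2→Q gives 6>4]
(A,Q,X): not NE [P1→B gives 8>4; P3→W gives 7>2]
(A,Q,Y): not NE [P2→P gives 7>5; P3→W gives 7>2]
(A,Q,Z): not NE [P1→B gives 6>2]
(A,Q,W): NE
(A,R,X): not NE [P3→Z gives 8>0]
(A,R,Y): not NE [P2→P gives 7>6; P3→Z gives 8>2]
(A,R,Z): not NE [P1→B gives 6>5]
(A,R,W): not NE [P1→B gives 6>1; P2→Q gives 6>2; P3→Z gives 8>6]
(B,P,X): not NE [P2→R gives 9>2; P3→Z gives 7>5]
(B,P,Y): not NE [P2→Q gives 8>6]
(B,P,Z): not NE [P1→A gives 8>2; P2→R gives 5>4]
(B,P,W): not NE [P3→Z gives 7>6]
(B,Q,X): not NE [P2→R gives 9>4]
(B,Q,Y): not NE [P1→A gives 11>9]
(B,Q,Z): not NE [P2→R gives 5>3; P3→Y gives 8>3]
(B,Q,W): not NE [P3→Y gives 8>5]
(B,R,X): not NE [P1→A gives 9>1]
(B,R,Y): not NE [P1→A gives 4>0; P2→Q gives 8>5; P3→X gives 11>9]
(B,R,Z): not NE [P3→X gives 11>9]
(B,R,W): not NE [P2→Q gives 8>5; P3→X gives 11>8]

NE set: (A,Q,W)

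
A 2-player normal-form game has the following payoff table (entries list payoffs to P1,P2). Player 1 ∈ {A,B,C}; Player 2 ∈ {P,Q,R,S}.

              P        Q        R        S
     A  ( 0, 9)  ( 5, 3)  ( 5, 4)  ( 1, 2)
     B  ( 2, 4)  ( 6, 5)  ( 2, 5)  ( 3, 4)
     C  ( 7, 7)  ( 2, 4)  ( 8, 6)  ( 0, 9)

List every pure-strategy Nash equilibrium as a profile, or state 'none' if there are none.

Nash profiles: (B,Q)

(A,P): not NE [P1→C gives 7>0]
(A,Q): not NE [P1→B gives 6>5; P2→P gives 9>3]
(A,R): not NE [P1→C gives 8>5; P2→P gives 9>4]
(A,S): not NE [P1→B gives 3>1; P2→P gives 9>2]
(B,P): not NE [P1→C gives 7>2; P2→R gives 5>4]
(B,Q): NE
(B,R): not NE [P1→C gives 8>2]
(B,S): not NE [P2→R gives 5>4]
(C,P): not NE [P2→S gives 9>7]
(C,Q): not NE [P1→B gives 6>2; P2→S gives 9>4]
(C,R): not NE [P2→S gives 9>6]
(C,S): not NE [P1→B gives 3>0]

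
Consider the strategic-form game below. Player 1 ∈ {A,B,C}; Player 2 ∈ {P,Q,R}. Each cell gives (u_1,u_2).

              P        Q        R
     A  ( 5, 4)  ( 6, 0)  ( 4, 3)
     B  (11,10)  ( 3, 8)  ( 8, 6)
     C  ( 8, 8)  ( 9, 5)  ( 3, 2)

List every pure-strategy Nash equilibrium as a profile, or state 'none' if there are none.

PSNE = {(B,P)}

(A,P): not NE [P1→B gives 11>5]
(A,Q): not NE [P1→C gives 9>6; P2→P gives 4>0]
(A,R): not NE [P1→B gives 8>4; P2→P gives 4>3]
(B,P): NE
(B,Q): not NE [P1→C gives 9>3; P2→P gives 10>8]
(B,R): not NE [P2→P gives 10>6]
(C,P): not NE [P1→B gives 11>8]
(C,Q): not NE [P2→P gives 8>5]
(C,R): not NE [P1→B gives 8>3; P2→P gives 8>2]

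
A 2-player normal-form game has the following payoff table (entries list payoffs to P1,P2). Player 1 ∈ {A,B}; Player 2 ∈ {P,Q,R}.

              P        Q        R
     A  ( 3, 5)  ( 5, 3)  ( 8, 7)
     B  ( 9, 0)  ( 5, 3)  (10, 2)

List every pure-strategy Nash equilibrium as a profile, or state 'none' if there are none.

(A,P): not NE [P1→B gives 9>3; P2→R gives 7>5]
(A,Q): not NE [P2→R gives 7>3]
(A,R): not NE [P1→B gives 10>8]
(B,P): not NE [P2→Q gives 3>0]
(B,Q): NE
(B,R): not NE [P2→Q gives 3>2]

PSNE = {(B,Q)}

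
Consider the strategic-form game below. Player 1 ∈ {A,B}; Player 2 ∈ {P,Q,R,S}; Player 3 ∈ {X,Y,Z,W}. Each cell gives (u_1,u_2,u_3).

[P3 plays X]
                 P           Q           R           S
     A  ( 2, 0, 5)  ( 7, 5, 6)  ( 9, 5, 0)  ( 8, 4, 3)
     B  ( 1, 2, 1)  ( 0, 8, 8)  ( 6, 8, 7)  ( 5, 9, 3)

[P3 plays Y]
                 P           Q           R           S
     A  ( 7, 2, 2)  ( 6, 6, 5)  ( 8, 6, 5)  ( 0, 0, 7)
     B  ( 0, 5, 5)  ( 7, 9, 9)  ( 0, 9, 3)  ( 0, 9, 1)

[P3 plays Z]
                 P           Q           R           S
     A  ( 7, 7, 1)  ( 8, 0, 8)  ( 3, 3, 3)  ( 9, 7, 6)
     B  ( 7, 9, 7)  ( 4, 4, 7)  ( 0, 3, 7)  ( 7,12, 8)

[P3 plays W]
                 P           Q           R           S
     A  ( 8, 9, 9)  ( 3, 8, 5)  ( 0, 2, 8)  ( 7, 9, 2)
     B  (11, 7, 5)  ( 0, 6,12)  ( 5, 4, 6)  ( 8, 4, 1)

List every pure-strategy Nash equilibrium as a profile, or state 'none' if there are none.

Equilibria: none

(A,P,X): not NE [P2→R gives 5>0; P3→W gives 9>5]
(A,P,Y): not NE [P2→R gives 6>2; P3→W gives 9>2]
(A,P,Z): not NE [P3→W gives 9>1]
(A,P,W): not NE [P1→B gives 11>8]
(A,Q,X): not NE [P3→Z gives 8>6]
(A,Q,Y): not NE [P1→B gives 7>6; P3→Z gives 8>5]
(A,Q,Z): not NE [P2→S gives 7>0]
(A,Q,W): not NE [P2→S gives 9>8; P3→Z gives 8>5]
(A,R,X): not NE [P3→W gives 8>0]
(A,R,Y): not NE [P3→W gives 8>5]
(A,R,Z): not NE [P2→S gives 7>3; P3→W gives 8>3]
(A,R,W): not NE [P1→B gives 5>0; P2→S gives 9>2]
(A,S,X): not NE [P2→R gives 5>4; P3→Y gives 7>3]
(A,S,Y): not NE [P2→R gives 6>0]
(A,S,Z): not NE [P3→Y gives 7>6]
(A,S,W): not NE [P1→B gives 8>7; P3→Y gives 7>2]
(B,P,X): not NE [P1→A gives 2>1; P2→S gives 9>2; P3→Z gives 7>1]
(B,P,Y): not NE [P1→A gives 7>0; P2→S gives 9>5; P3→Z gives 7>5]
(B,P,Z): not NE [P2→S gives 12>9]
(B,P,W): not NE [P3→Z gives 7>5]
(B,Q,X): not NE [P1→A gives 7>0; P2→S gives 9>8; P3→W gives 12>8]
(B,Q,Y): not NE [P3→W gives 12>9]
(B,Q,Z): not NE [P1→A gives 8>4; P2→S gives 12>4; P3→W gives 12>7]
(B,Q,W): not NE [P1→A gives 3>0; P2→P gives 7>6]
(B,R,X): not NE [P1→A gives 9>6; P2→S gives 9>8]
(B,R,Y): not NE [P1→A gives 8>0; P3→Z gives 7>3]
(B,R,Z): not NE [P1→A gives 3>0; P2→S gives 12>3]
(B,R,W): not NE [P2→P gives 7>4; P3→Z gives 7>6]
(B,S,X): not NE [P1→A gives 8>5; P3→Z gives 8>3]
(B,S,Y): not NE [P3→Z gives 8>1]
(B,S,Z): not NE [P1→A gives 9>7]
(B,S,W): not NE [P2→P gives 7>4; P3→Z gives 8>1]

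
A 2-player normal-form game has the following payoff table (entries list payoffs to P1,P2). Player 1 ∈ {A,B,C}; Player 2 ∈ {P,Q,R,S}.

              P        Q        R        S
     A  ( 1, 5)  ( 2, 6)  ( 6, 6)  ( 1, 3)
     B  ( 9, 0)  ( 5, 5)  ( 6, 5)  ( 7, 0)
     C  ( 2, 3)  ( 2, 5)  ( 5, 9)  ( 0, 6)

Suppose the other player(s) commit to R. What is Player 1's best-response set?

u_1(A vs R) = 6
u_1(B vs R) = 6
u_1(C vs R) = 5
max payoff 6 at {A,B}

P1 best: {A,B}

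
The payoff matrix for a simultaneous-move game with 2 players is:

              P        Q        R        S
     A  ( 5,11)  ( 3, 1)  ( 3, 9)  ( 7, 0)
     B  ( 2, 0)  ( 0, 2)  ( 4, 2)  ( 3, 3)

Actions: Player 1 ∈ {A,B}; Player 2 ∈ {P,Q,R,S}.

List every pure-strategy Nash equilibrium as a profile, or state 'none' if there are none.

(A,P): NE
(A,Q): not NE [P2→P gives 11>1]
(A,R): not NE [P1→B gives 4>3; P2→P gives 11>9]
(A,S): not NE [P2→P gives 11>0]
(B,P): not NE [P1→A gives 5>2; P2→S gives 3>0]
(B,Q): not NE [P1→A gives 3>0; P2→S gives 3>2]
(B,R): not NE [P2→S gives 3>2]
(B,S): not NE [P1→A gives 7>3]

NE set: (A,P)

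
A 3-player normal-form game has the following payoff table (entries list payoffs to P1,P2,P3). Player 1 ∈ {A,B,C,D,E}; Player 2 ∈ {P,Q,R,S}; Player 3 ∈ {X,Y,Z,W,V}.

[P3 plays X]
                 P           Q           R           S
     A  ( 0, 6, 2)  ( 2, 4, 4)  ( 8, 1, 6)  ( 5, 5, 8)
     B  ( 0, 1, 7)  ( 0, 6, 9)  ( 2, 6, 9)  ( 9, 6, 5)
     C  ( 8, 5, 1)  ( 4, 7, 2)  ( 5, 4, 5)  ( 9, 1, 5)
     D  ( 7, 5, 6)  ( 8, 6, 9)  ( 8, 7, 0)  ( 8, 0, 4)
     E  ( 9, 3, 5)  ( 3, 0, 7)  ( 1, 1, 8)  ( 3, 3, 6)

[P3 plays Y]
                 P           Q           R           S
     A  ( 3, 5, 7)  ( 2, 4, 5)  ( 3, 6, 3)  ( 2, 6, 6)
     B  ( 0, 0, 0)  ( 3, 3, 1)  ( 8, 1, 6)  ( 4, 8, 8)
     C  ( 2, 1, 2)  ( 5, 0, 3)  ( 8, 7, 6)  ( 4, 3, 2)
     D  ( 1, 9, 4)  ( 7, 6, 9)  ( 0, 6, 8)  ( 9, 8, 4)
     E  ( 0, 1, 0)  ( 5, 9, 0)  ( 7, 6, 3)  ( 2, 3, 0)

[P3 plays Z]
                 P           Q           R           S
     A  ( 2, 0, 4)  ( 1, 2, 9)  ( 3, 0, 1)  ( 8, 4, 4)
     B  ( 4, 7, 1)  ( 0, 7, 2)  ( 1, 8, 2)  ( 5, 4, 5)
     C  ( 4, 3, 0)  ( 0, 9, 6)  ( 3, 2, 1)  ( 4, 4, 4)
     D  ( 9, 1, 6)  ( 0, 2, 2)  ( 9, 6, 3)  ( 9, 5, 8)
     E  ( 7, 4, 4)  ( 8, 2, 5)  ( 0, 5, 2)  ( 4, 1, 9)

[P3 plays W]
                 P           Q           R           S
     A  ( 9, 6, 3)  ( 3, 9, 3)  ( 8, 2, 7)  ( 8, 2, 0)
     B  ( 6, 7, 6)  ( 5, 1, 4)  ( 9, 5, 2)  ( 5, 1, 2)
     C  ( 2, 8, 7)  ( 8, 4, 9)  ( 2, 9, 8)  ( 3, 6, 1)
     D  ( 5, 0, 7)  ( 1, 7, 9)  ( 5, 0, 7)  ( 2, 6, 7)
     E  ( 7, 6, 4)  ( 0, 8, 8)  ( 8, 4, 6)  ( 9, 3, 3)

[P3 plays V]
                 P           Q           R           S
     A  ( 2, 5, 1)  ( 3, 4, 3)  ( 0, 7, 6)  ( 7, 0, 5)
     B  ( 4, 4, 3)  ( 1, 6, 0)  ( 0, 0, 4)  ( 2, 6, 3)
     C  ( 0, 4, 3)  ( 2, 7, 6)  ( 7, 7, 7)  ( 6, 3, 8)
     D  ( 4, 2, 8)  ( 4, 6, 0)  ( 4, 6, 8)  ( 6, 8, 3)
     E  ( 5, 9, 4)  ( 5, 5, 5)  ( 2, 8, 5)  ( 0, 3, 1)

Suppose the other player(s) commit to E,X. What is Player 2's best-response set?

argmax u_2 = {P,S}

u_2(P vs E,X) = 3
u_2(Q vs E,X) = 0
u_2(R vs E,X) = 1
u_2(S vs E,X) = 3
max payoff 3 at {P,S}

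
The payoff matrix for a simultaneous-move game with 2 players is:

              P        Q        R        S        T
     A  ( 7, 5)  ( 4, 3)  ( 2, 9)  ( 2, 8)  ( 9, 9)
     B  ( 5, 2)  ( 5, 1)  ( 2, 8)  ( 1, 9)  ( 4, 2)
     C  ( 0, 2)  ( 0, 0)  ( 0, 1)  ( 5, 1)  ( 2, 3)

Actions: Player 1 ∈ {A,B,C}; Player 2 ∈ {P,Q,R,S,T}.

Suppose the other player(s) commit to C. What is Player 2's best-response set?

u_2(P vs C) = 2
u_2(Q vs C) = 0
u_2(R vs C) = 1
u_2(S vs C) = 1
u_2(T vs C) = 3
max payoff 3 at {T}

argmax u_2 = {T}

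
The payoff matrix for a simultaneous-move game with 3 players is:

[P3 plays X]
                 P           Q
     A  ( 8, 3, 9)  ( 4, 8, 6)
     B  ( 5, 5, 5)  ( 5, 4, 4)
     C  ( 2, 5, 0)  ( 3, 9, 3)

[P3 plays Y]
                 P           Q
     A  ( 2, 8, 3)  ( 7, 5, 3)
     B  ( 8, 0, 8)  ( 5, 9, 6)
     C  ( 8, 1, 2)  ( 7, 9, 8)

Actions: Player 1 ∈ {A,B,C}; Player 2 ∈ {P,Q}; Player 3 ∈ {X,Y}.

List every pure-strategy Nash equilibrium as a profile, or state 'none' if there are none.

(A,P,X): not NE [P2→Q gives 8>3]
(A,P,Y): not NE [P1→C gives 8>2; P3→X gives 9>3]
(A,Q,X): not NE [P1→B gives 5>4]
(A,Q,Y): not NE [P2→P gives 8>5; P3→X gives 6>3]
(B,P,X): not NE [P1→A gives 8>5; P3→Y gives 8>5]
(B,P,Y): not NE [P2→Q gives 9>0]
(B,Q,X): not NE [P2→P gives 5>4; P3→Y gives 6>4]
(B,Q,Y): not NE [P1→C gives 7>5]
(C,P,X): not NE [P1→A gives 8>2; P2→Q gives 9>5; P3→Y gives 2>0]
(C,P,Y): not NE [P2→Q gives 9>1]
(C,Q,X): not NE [P1→B gives 5>3; P3→Y gives 8>3]
(C,Q,Y): NE

PSNE = {(C,Q,Y)}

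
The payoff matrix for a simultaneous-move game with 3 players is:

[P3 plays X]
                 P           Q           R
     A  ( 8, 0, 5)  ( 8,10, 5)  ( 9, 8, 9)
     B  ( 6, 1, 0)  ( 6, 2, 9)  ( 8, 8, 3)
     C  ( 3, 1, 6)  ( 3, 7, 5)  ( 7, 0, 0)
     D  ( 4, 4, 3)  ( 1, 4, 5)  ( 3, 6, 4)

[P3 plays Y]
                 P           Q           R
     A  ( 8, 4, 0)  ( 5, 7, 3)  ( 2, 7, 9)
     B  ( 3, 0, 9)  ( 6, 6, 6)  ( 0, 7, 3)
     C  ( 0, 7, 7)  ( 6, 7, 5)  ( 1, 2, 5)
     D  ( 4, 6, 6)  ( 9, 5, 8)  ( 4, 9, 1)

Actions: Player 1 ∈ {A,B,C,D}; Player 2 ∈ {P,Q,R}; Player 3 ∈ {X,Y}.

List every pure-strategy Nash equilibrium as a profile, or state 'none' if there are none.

Nash profiles: (A,Q,X)

(A,P,X): not NE [P2→Q gives 10>0]
(A,P,Y): not NE [P2→R gives 7>4; P3→X gives 5>0]
(A,Q,X): NE
(A,Q,Y): not NE [P1→D gives 9>5; P3→X gives 5>3]
(A,R,X): not NE [P2→Q gives 10>8]
(A,R,Y): not NE [P1→D gives 4>2]
(B,P,X): not NE [P1→A gives 8>6; P2→R gives 8>1; P3→Y gives 9>0]
(B,P,Y): not NE [P1→A gives 8>3; P2→R gives 7>0]
(B,Q,X): not NE [P1→A gives 8>6; P2→R gives 8>2]
(B,Q,Y): not NE [P1→D gives 9>6; P2→R gives 7>6; P3→X gives 9>6]
(B,R,X): not NE [P1→A gives 9>8]
(B,R,Y): not NE [P1→D gives 4>0]
(C,P,X): not NE [P1→A gives 8>3; P2→Q gives 7>1; P3→Y gives 7>6]
(C,P,Y): not NE [P1→A gives 8>0]
(C,Q,X): not NE [P1→A gives 8>3]
(C,Q,Y): not NE [P1→D gives 9>6]
(C,R,X): not NE [P1→A gives 9>7; P2→Q gives 7>0; P3→Y gives 5>0]
(C,R,Y): not NE [P1→D gives 4>1; P2→Q gives 7>2]
(D,P,X): not NE [P1→A gives 8>4; P2→R gives 6>4; P3→Y gives 6>3]
(D,P,Y): not NE [P1→A gives 8>4; P2→R gives 9>6]
(D,Q,X): not NE [P1→A gives 8>1; P2→R gives 6>4; P3→Y gives 8>5]
(D,Q,Y): not NE [P2→R gives 9>5]
(D,R,X): not NE [P1→A gives 9>3]
(D,R,Y): not NE [P3→X gives 4>1]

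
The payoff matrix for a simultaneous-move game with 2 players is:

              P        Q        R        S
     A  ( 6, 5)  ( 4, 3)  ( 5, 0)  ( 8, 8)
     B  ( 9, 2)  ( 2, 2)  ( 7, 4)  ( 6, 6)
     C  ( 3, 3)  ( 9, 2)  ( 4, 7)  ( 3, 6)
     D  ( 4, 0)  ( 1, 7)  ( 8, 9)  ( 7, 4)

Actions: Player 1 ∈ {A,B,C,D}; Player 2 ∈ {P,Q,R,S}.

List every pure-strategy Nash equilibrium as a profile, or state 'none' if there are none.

(A,P): not NE [P1→B gives 9>6; P2→S gives 8>5]
(A,Q): not NE [P1→C gives 9>4; P2→S gives 8>3]
(A,R): not NE [P1→D gives 8>5; P2→S gives 8>0]
(A,S): NE
(B,P): not NE [P2→S gives 6>2]
(B,Q): not NE [P1→C gives 9>2; P2→S gives 6>2]
(B,R): not NE [P1→D gives 8>7; P2→S gives 6>4]
(B,S): not NE [P1→A gives 8>6]
(C,P): not NE [P1→B gives 9>3; P2→R gives 7>3]
(C,Q): not NE [P2→R gives 7>2]
(C,R): not NE [P1→D gives 8>4]
(C,S): not NE [P1→A gives 8>3; P2→R gives 7>6]
(D,P): not NE [P1→B gives 9>4; P2→R gives 9>0]
(D,Q): not NE [P1→C gives 9>1; P2→R gives 9>7]
(D,R): NE
(D,S): not NE [P1→A gives 8>7; P2→R gives 9>4]

Nash profiles: (A,S), (D,R)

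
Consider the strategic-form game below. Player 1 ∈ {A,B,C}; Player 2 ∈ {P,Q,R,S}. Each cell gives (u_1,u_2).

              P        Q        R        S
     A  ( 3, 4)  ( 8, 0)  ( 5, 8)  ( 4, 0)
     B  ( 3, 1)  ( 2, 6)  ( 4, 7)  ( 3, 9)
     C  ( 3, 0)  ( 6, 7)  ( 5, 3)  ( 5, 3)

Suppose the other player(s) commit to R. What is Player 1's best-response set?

u_1(A vs R) = 5
u_1(B vs R) = 4
u_1(C vs R) = 5
max payoff 5 at {A,C}

argmax u_1 = {A,C}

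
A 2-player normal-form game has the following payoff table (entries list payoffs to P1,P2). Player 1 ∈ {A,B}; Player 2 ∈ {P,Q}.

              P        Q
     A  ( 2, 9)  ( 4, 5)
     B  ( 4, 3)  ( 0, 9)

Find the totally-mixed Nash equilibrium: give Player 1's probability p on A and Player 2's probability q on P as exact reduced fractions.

p=3/5, q=2/3

P1 indiff ⇒ q·2+(1-q)·4 = q·4+(1-q)·0 ⇒ q(-2) = (1-q)(-4) ⇒ q = 2/3
P2 indiff ⇒ p·9+(1-p)·3 = p·5+(1-p)·9 ⇒ p(4) = (1-p)(6) ⇒ p = 3/5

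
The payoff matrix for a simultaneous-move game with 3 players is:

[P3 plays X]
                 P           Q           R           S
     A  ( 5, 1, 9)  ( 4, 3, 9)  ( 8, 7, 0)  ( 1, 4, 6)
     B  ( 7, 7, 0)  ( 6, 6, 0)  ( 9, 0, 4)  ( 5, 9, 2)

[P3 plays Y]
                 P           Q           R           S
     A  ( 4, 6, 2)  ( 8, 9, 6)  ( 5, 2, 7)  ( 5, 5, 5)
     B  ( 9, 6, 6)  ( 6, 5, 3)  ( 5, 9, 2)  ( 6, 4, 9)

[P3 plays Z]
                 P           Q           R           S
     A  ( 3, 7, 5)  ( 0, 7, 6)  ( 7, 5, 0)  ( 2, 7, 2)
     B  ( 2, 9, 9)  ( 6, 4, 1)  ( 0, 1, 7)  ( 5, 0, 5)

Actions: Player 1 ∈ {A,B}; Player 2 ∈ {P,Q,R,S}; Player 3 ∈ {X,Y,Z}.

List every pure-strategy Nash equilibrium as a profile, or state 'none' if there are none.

Equilibria: none

(A,P,X): not NE [P1→B gives 7>5; P2→R gives 7>1]
(A,P,Y): not NE [P1→B gives 9>4; P2→Q gives 9>6; P3→X gives 9>2]
(A,P,Z): not NE [P3→X gives 9>5]
(A,Q,X): not NE [P1→B gives 6>4; P2→R gives 7>3]
(A,Q,Y): not NE [P3→X gives 9>6]
(A,Q,Z): not NE [P1→B gives 6>0; P3→X gives 9>6]
(A,R,X): not NE [P1→B gives 9>8; P3→Y gives 7>0]
(A,R,Y): not NE [P2→Q gives 9>2]
(A,R,Z): not NE [P2→S gives 7>5; P3→Y gives 7>0]
(A,S,X): not NE [P1→B gives 5>1; P2→R gives 7>4]
(A,S,Y): not NE [P1→B gives 6>5; P2→Q gives 9>5; P3→X gives 6>5]
(A,S,Z): not NE [P1→B gives 5>2; P3→X gives 6>2]
(B,P,X): not NE [P2→S gives 9>7; P3→Z gives 9>0]
(B,P,Y): not NE [P2→R gives 9>6; P3→Z gives 9>6]
(B,P,Z): not NE [P1→A gives 3>2]
(B,Q,X): not NE [P2→S gives 9>6; P3→Y gives 3>0]
(B,Q,Y): not NE [P1→A gives 8>6; P2→R gives 9>5]
(B,Q,Z): not NE [P2→P gives 9>4; P3→Y gives 3>1]
(B,R,X): not NE [P2→S gives 9>0; P3→Z gives 7>4]
(B,R,Y): not NE [P3→Z gives 7>2]
(B,R,Z): not NE [P1→A gives 7>0; P2→P gives 9>1]
(B,S,X): not NE [P3→Y gives 9>2]
(B,S,Y): not NE [P2→R gives 9>4]
(B,S,Z): not NE [P2→P gives 9>0; P3→Y gives 9>5]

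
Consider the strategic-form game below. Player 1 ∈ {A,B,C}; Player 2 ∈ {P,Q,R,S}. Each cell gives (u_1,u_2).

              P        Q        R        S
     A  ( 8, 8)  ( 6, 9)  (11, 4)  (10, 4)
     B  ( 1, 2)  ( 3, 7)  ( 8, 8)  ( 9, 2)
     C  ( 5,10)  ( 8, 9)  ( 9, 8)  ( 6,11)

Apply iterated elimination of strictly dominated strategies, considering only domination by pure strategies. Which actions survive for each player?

P1 drop B (A beats it: P:8>1 Q:6>3 R:11>8 S:10>9)
P2 drop R (P beats it: A:8>4 C:10>8)
P1→{A,C} P2→{P,Q,S}

Remaining: P1:{A,C} P2:{P,Q,S}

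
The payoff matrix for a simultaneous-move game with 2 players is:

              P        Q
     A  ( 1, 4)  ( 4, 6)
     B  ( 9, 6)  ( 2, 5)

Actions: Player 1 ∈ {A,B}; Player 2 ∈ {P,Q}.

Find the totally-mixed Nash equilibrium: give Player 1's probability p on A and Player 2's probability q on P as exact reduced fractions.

P1 indiff ⇒ q·1+(1-q)·4 = q·9+(1-q)·2 ⇒ q(-8) = (1-q)(-2) ⇒ q = 1/5
P2 indiff ⇒ p·4+(1-p)·6 = p·6+(1-p)·5 ⇒ p(-2) = (1-p)(-1) ⇒ p = 1/3

(p,q) = (1/3, 1/5)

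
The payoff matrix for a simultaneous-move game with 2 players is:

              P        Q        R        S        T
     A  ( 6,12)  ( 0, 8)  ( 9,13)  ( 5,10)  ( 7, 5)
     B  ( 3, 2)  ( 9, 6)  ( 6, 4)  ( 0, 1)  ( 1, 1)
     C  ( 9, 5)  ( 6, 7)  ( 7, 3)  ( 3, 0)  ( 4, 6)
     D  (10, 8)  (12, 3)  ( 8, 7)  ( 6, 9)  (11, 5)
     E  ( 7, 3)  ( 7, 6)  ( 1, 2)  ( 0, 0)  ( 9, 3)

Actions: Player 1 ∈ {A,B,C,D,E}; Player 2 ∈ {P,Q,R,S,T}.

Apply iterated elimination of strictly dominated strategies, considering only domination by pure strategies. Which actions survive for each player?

Survivors P1:{A,D} P2:{P,R,S}

P1 drop B (D beats it: P:10>3 Q:12>9 R:8>6 S:6>0 T:11>1)
P1 drop C (D beats it: P:10>9 Q:12>6 R:8>7 S:6>3 T:11>4)
P1 drop E (D beats it: P:10>7 Q:12>7 R:8>1 S:6>0 T:11>9)
P2 drop Q (P beats it: A:12>8 D:8>3)
P2 drop T (P beats it: A:12>5 D:8>5)
P1→{A,D} P2→{P,R,S}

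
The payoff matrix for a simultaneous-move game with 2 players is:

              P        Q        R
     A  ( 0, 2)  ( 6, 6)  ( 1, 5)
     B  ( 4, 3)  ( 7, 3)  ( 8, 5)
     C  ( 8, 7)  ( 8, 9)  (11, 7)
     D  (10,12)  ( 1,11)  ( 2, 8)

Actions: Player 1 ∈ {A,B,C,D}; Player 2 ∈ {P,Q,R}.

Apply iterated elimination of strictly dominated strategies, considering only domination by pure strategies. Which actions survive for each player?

IESDS → P1:{C,D} P2:{P,Q}

P1 drop A (B beats it: P:4>0 Q:7>6 R:8>1)
P1 drop B (C beats it: P:8>4 Q:8>7 R:11>8)
P2 drop R (Q beats it: C:9>7 D:11>8)
P1→{C,D} P2→{P,Q}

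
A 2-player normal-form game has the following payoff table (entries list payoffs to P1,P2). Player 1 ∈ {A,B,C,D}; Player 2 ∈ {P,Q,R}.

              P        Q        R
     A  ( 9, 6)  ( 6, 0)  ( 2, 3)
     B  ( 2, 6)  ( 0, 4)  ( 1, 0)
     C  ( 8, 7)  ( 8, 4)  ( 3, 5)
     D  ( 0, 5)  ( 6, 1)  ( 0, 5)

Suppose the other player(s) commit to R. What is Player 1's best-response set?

u_1(A vs R) = 2
u_1(B vs R) = 1
u_1(C vs R) = 3
u_1(D vs R) = 0
max payoff 3 at {C}

BR_1 = {C}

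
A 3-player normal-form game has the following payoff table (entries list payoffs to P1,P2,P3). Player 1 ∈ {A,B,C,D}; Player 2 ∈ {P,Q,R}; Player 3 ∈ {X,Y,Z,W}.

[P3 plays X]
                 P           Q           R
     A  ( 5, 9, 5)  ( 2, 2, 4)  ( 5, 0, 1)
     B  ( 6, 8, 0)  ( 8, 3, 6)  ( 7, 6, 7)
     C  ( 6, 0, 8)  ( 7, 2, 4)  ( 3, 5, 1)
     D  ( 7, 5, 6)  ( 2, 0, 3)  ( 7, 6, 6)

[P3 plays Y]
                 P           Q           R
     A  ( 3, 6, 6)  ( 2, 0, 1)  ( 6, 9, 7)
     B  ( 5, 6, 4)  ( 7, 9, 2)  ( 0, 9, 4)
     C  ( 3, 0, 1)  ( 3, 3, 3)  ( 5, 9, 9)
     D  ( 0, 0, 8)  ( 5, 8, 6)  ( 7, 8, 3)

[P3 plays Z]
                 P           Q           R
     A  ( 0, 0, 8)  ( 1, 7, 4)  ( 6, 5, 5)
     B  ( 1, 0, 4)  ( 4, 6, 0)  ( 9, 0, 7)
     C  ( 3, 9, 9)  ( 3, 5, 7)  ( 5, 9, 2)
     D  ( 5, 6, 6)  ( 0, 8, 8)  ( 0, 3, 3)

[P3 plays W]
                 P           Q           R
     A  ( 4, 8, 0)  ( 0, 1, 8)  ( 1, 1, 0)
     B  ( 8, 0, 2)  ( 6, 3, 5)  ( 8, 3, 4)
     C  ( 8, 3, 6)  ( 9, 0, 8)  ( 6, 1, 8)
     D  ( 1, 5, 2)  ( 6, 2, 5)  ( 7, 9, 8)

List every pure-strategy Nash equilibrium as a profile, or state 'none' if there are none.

No pure NE.

(A,P,X): not NE [P1→D gives 7>5; P3→Z gives 8>5]
(A,P,Y): not NE [P1→B gives 5>3; P2→R gives 9>6; P3→Z gives 8>6]
(A,P,Z): not NE [P1→D gives 5>0; P2→Q gives 7>0]
(A,P,W): not NE [P1→C gives 8>4; P3→Z gives 8>0]
(A,Q,X): not NE [P1→B gives 8>2; P2→P gives 9>2; P3→W gives 8>4]
(A,Q,Y): not NE [P1→B gives 7>2; P2→R gives 9>0; P3→W gives 8>1]
(A,Q,Z): not NE [P1→B gives 4>1; P3→W gives 8>4]
(A,Q,W): not NE [P1→C gives 9>0; P2→P gives 8>1]
(A,R,X): not NE [P1→D gives 7>5; P2→P gives 9>0; P3→Y gives 7>1]
(A,R,Y): not NE [P1→D gives 7>6]
(A,R,Z): not NE [P1→B gives 9>6; P2→Q gives 7>5; P3→Y gives 7>5]
(A,R,W): not NE [P1→B gives 8>1; P2→P gives 8>1; P3→Y gives 7>0]
(B,P,X): not NE [P1→D gives 7>6; P3→Z gives 4>0]
(B,P,Y): not NE [P2→R gives 9>6]
(B,P,Z): not NE [P1→D gives 5>1; P2→Q gives 6>0]
(B,P,W): not NE [P2→R gives 3>0; P3→Z gives 4>2]
(B,Q,X): not NE [P2→P gives 8>3]
(B,Q,Y): not NE [P3→X gives 6>2]
(B,Q,Z): not NE [P3→X gives 6>0]
(B,Q,W): not NE [P1→C gives 9>6; P3→X gives 6>5]
(B,R,X): not NE [P2→P gives 8>6]
(B,R,Y): not NE [P1→D gives 7>0; P3→Z gives 7>4]
(B,R,Z): not NE [P2→Q gives 6>0]
(B,R,W): not NE [P3→Z gives 7>4]
(C,P,X): not NE [P1→D gives 7>6; P2→R gives 5>0; P3→Z gives 9>8]
(C,P,Y): not NE [P1→B gives 5>3; P2→R gives 9>0; P3→Z gives 9>1]
(C,P,Z): not NE [P1→D gives 5>3]
(C,P,W): not NE [P3→Z gives 9>6]
(C,Q,X): not NE [P1→B gives 8>7; P2→R gives 5>2; P3→W gives 8>4]
(C,Q,Y): not NE [P1→B gives 7>3; P2→R gives 9>3; P3→W gives 8>3]
(C,Q,Z): not NE [P1→B gives 4>3; P2→R gives 9>5; P3→W gives 8>7]
(C,Q,W): not NE [P2→P gives 3>0]
(C,R,X): not NE [P1→D gives 7>3; P3→Y gives 9>1]
(C,R,Y): not NE [P1→D gives 7>5]
(C,R,Z): not NE [P1→B gives 9>5; P3→Y gives 9>2]
(C,R,W): not NE [P1→B gives 8>6; P2→P gives 3>1; P3→Y gives 9>8]
(D,P,X): not NE [P2→R gives 6>5; P3→Y gives 8>6]
(D,P,Y): not NE [P1→B gives 5>0; P2→R gives 8>0]
(D,P,Z): not NE [P2→Q gives 8>6; P3→Y gives 8>6]
(D,P,W): not NE [P1→C gives 8>1; P2→R gives 9>5; P3→Y gives 8>2]
(D,Q,X): not NE [P1→B gives 8>2; P2→R gives 6>0; P3→Z gives 8>3]
(D,Q,Y): not NE [P1→B gives 7>5; P3→Z gives 8>6]
(D,Q,Z): not NE [P1→B gives 4>0]
(D,Q,W): not NE [P1→C gives 9>6; P2→R gives 9>2; P3→Z gives 8>5]
(D,R,X): not NE [P3→W gives 8>6]
(D,R,Y): not NE [P3→W gives 8>3]
(D,R,Z): not NE [P1→B gives 9>0; P2→Q gives 8>3; P3→W gives 8>3]
(D,R,W): not NE [P1→B gives 8>7]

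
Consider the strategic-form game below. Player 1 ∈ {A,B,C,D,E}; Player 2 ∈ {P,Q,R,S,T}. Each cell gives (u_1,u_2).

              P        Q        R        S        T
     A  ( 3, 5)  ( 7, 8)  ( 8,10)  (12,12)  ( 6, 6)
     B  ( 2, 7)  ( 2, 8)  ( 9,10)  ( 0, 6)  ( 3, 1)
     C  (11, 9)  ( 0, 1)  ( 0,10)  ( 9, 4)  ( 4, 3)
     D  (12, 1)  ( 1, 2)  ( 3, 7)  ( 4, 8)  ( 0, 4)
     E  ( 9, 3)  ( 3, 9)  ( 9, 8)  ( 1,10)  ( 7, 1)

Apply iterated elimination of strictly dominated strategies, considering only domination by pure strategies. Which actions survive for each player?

IESDS → P1:{A,B,E} P2:{Q,R,S}

P2 drop P (R beats it: A:10>5 B:10>7 C:10>9 D:7>1 E:8>3)
P1 drop C (A beats it: Q:7>0 R:8>0 S:12>9 T:6>4)
P1 drop D (A beats it: Q:7>1 R:8>3 S:12>4 T:6>0)
P2 drop T (Q beats it: A:8>6 B:8>1 E:9>1)
P1→{A,B,E} P2→{Q,R,S}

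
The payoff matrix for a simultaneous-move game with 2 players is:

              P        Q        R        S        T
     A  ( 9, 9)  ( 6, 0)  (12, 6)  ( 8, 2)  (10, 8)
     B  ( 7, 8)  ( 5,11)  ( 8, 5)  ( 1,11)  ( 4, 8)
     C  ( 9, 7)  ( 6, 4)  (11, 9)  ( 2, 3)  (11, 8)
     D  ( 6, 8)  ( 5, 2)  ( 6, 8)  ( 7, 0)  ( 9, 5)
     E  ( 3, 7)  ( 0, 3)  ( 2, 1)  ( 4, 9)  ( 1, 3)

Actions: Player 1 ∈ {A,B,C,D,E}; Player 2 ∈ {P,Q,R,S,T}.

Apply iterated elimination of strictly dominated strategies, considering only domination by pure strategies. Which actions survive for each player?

P1 drop B (A beats it: P:9>7 Q:6>5 R:12>8 S:8>1 T:10>4)
P1 drop D (A beats it: P:9>6 Q:6>5 R:12>6 S:8>7 T:10>9)
P1 drop E (A beats it: P:9>3 Q:6>0 R:12>2 S:8>4 T:10>1)
P2 drop Q (P beats it: A:9>0 C:7>4)
P2 drop S (P beats it: A:9>2 C:7>3)
P1→{A,C} P2→{P,R,T}

Remaining: P1:{A,C} P2:{P,R,T}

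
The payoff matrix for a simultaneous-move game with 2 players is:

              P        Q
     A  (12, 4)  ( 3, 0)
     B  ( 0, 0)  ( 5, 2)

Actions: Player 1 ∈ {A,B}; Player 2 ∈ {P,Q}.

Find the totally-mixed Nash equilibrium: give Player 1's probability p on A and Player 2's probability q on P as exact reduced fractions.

P1 indiff ⇒ q·12+(1-q)·3 = q·0+(1-q)·5 ⇒ q(12) = (1-q)(2) ⇒ q = 1/7
P2 indiff ⇒ p·4+(1-p)·0 = p·0+(1-p)·2 ⇒ p(4) = (1-p)(2) ⇒ p = 1/3

(p,q) = (1/3, 1/7)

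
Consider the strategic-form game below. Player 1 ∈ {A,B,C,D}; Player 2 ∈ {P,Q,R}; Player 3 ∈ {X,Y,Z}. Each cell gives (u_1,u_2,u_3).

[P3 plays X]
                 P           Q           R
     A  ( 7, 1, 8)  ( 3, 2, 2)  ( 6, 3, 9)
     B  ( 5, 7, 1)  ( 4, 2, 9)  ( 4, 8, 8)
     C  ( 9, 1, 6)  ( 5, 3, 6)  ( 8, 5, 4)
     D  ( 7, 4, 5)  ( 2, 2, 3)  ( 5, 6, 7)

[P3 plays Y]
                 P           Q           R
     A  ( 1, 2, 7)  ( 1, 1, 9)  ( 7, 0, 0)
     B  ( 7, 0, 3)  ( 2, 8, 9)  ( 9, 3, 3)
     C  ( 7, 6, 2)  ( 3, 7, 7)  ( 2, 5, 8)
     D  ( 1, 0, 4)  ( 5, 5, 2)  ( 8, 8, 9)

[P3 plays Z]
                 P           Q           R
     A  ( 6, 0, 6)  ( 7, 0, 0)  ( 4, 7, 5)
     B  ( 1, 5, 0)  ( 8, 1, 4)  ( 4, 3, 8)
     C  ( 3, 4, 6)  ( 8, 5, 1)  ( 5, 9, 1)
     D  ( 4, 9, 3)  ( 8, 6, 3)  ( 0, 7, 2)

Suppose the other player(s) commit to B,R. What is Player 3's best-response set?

P3 best: {X,Z}

u_3(X vs B,R) = 8
u_3(Y vs B,R) = 3
u_3(Z vs B,R) = 8
max payoff 8 at {X,Z}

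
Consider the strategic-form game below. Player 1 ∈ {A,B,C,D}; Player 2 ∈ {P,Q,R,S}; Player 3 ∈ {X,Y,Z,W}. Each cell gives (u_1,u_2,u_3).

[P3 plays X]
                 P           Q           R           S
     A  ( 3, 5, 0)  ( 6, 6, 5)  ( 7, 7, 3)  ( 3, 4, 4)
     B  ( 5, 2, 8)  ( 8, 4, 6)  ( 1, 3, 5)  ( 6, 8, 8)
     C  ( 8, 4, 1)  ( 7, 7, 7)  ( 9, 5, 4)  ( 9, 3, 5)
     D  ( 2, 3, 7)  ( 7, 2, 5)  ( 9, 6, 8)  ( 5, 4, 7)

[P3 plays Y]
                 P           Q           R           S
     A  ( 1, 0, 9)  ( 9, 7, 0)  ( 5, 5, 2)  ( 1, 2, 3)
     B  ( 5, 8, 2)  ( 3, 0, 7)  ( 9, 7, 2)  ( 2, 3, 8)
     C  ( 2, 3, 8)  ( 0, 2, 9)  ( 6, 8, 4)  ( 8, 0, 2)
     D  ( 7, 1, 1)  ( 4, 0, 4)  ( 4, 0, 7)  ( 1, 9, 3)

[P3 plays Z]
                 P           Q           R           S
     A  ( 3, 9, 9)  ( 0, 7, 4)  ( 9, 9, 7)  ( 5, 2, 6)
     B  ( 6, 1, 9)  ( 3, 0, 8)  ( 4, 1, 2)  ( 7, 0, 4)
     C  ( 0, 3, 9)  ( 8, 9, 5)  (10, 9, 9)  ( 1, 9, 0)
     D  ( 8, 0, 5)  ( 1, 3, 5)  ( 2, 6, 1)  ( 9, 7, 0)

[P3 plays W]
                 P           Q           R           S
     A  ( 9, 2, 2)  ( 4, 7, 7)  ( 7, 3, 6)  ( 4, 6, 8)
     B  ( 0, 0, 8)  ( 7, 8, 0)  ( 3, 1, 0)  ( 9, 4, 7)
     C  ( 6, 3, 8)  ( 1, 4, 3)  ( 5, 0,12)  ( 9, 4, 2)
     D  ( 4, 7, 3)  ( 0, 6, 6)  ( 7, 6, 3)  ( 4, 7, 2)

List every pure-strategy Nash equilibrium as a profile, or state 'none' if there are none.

PSNE = {(D,R,X)}

(A,P,X): not NE [P1→C gives 8>3; P2→R gives 7>5; P3→Z gives 9>0]
(A,P,Y): not NE [P1→D gives 7>1; P2→Q gives 7>0]
(A,P,Z): not NE [P1→D gives 8>3]
(A,P,W): not NE [P2→Q gives 7>2; P3→Z gives 9>2]
(A,Q,X): not NE [P1→B gives 8>6; P2→R gives 7>6; P3→W gives 7>5]
(A,Q,Y): not NE [P3→W gives 7>0]
(A,Q,Z): not NE [P1→C gives 8>0; P2→R gives 9>7; P3→W gives 7>4]
(A,Q,W): not NE [P1→B gives 7>4]
(A,R,X): not NE [P1→D gives 9>7; P3→Z gives 7>3]
(A,R,Y): not NE [P1→B gives 9>5; P2→Q gives 7>5; P3→Z gives 7>2]
(A,R,Z): not NE [P1→C gives 10>9]
(A,R,W): not NE [P2→Q gives 7>3; P3→Z gives 7>6]
(A,S,X): not NE [P1→C gives 9>3; P2→R gives 7>4; P3→W gives 8>4]
(A,S,Y): not NE [P1→C gives 8>1; P2→Q gives 7>2; P3→W gives 8>3]
(A,S,Z): not NE [P1→D gives 9>5; P2→R gives 9>2; P3→W gives 8>6]
(A,S,W): not NE [P1→C gives 9>4; P2→Q gives 7>6]
(B,P,X): not NE [P1→C gives 8>5; P2→S gives 8>2; P3→Z gives 9>8]
(B,P,Y): not NE [P1→D gives 7>5; P3→Z gives 9>2]
(B,P,Z): not NE [P1→D gives 8>6]
(B,P,W): not NE [P1→A gives 9>0; P2→Q gives 8>0; P3→Z gives 9>8]
(B,Q,X): not NE [P2→S gives 8>4; P3→Z gives 8>6]
(B,Q,Y): not NE [P1→A gives 9>3; P2→P gives 8>0; P3→Z gives 8>7]
(B,Q,Z): not NE [P1→C gives 8>3; P2→R gives 1>0]
(B,Q,W): not NE [P3→Z gives 8>0]
(B,R,X): not NE [P1→D gives 9>1; P2→S gives 8>3]
(B,R,Y): not NE [P2→P gives 8>7; P3→X gives 5>2]
(B,R,Z): not NE [P1→C gives 10>4; P3→X gives 5>2]
(B,R,W): not NE [P1→D gives 7>3; P2→Q gives 8>1; P3→X gives 5>0]
(B,S,X): not NE [P1→C gives 9>6]
(B,S,Y): not NE [P1→C gives 8>2; P2→P gives 8>3]
(B,S,Z): not NE [P1→D gives 9>7; P2→R gives 1>0; P3→Y gives 8>4]
(B,S,W): not NE [P2→Q gives 8>4; P3→Y gives 8>7]
(C,P,X): not NE [P2→Q gives 7>4; P3→Z gives 9>1]
(C,P,Y): not NE [P1→D gives 7>2; P2→R gives 8>3; P3→Z gives 9>8]
(C,P,Z): not NE [P1→D gives 8>0; P2→S gives 9>3]
(C,P,W): not NE [P1→A gives 9>6; P2→S gives 4>3; P3→Z gives 9>8]
(C,Q,X): not NE [P1→B gives 8>7; P3→Y gives 9>7]
(C,Q,Y): not NE [P1→A gives 9>0; P2→R gives 8>2]
(C,Q,Z): not NE [P3→Y gives 9>5]
(C,Q,W): not NE [P1→B gives 7>1; P3→Y gives 9>3]
(C,R,X): not NE [P2→Q gives 7>5; P3→W gives 12>4]
(C,R,Y): not NE [P1→B gives 9>6; P3→W gives 12>4]
(C,R,Z): not NE [P3→W gives 12>9]
(C,R,W): not NE [P1→D gives 7>5; P2→S gives 4>0]
(C,S,X): not NE [P2→Q gives 7>3]
(C,S,Y): not NE [P2→R gives 8>0; P3→X gives 5>2]
(C,S,Z): not NE [P1→D gives 9>1; P3→X gives 5>0]
(C,S,W): not NE [P3→X gives 5>2]
(D,P,X): not NE [P1→C gives 8>2; P2→R gives 6>3]
(D,P,Y): not NE [P2→S gives 9>1; P3→X gives 7>1]
(D,P,Z): not NE [P2→S gives 7>0; P3→X gives 7>5]
(D,P,W): not NE [P1→A gives 9>4; P3→X gives 7>3]
(D,Q,X): not NE [P1→B gives 8>7; P2→R gives 6>2; P3→W gives 6>5]
(D,Q,Y): not NE [P1→A gives 9>4; P2→S gives 9>0; P3→W gives 6>4]
(D,Q,Z): not NE [P1→C gives 8>1; P2→S gives 7>3; P3→W gives 6>5]
(D,Q,W): not NE [P1→B gives 7>0; P2→S gives 7>6]
(D,R,X): NE
(D,R,Y): not NE [P1→B gives 9>4; P2→S gives 9>0; P3→X gives 8>7]
(D,R,Z): not NE [P1→C gives 10>2; P2→S gives 7>6; P3→X gives 8>1]
(D,R,W): not NE [P2→S gives 7>6; P3→X gives 8>3]
(D,S,X): not NE [P1→C gives 9>5; P2→R gives 6>4]
(D,S,Y): not NE [P1→C gives 8>1; P3→X gives 7>3]
(D,S,Z): not NE [P3→X gives 7>0]
(D,S,W): not NE [P1→C gives 9>4; P3→X gives 7>2]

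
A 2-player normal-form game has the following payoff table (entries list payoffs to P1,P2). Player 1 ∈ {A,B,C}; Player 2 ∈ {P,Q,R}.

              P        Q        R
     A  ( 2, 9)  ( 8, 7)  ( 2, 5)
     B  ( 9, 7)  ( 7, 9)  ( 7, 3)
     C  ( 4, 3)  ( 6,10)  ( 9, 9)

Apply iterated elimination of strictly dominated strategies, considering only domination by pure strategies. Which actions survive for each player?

Survivors P1:{A,B} P2:{P,Q}

P2 drop R (Q beats it: A:7>5 B:9>3 C:10>9)
P1 drop C (B beats it: P:9>4 Q:7>6)
P1→{A,B} P2→{P,Q}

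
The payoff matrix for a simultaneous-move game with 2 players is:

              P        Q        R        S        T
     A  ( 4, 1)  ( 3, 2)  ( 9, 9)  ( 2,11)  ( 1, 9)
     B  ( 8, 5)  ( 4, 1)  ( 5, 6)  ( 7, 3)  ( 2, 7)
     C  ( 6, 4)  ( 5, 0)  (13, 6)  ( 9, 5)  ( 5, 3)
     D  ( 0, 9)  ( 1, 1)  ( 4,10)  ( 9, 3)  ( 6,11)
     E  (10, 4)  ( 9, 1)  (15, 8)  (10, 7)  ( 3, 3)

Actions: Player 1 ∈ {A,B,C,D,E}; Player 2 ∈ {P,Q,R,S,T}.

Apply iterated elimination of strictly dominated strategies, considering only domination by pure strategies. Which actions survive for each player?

P1 drop A (C beats it: P:6>4 Q:5>3 R:13>9 S:9>2 T:5>1)
P1 drop B (E beats it: P:10>8 Q:9>4 R:15>5 S:10>7 T:3>2)
P2 drop P (R beats it: C:6>4 D:10>9 E:8>4)
P2 drop Q (R beats it: C:6>0 D:10>1 E:8>1)
P2 drop S (R beats it: C:6>5 D:10>3 E:8>7)
P1→{C,D,E} P2→{R,T}

Remaining: P1:{C,D,E} P2:{R,T}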